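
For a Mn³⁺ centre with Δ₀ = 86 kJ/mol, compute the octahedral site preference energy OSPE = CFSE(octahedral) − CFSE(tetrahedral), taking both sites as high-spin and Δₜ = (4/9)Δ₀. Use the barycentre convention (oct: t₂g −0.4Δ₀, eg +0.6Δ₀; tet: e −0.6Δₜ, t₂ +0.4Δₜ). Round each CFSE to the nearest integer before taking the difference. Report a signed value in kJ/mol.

-37

Mn is in group 7, so Mn³⁺ is d⁴ (7 − 3 = 4).
Octahedral high-spin t₂g³ eg¹: CFSE = -0.6 × 86 = -52 kJ/mol.
Tetrahedral: e² t₂², CFSE = 2(−0.6) + 2(+0.4) = -0.4Δₜ = -0.4 × (4/9) × 86 = -15 kJ/mol.
OSPE = -52 − (-15) = -37 kJ/mol.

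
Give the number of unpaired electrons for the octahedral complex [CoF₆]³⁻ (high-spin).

Each F⁻ contributes -1; 6 × (-1) = -6. With overall charge -3, Co is in the +3 oxidation state.
Group 9 minus oxidation state +3 gives a d⁶ configuration for Co³⁺.
Configuration: t₂g⁴ eg², giving 4 unpaired electrons.

4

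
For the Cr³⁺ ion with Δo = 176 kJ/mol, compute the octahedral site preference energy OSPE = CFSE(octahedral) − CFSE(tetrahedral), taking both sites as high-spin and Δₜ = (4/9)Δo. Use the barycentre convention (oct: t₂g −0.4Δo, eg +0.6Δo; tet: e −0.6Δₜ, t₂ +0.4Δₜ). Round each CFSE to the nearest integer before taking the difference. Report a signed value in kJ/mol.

-148

Group 6 minus oxidation state +3 gives a d³ configuration for Cr³⁺.
In an octahedral site d³ (HS) is t2g^3 e_g^0, giving CFSE(oct) = -1.2Δo = -211 kJ/mol.
In a tetrahedral site the filling is e^2 t2^1: CFSE(tet) = -0.8Δₜ = -0.8 × (4/9)(176) = -63 kJ/mol.
OSPE = CFSE(oct) − CFSE(tet) = -211 − (-63) = -148 kJ/mol.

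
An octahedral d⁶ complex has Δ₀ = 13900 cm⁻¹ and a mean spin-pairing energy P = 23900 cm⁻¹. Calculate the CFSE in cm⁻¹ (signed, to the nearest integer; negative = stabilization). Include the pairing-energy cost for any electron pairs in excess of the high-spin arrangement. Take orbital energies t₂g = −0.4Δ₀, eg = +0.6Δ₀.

With Δ₀ < P the complex is high-spin.
Filling d⁶ accordingly: t₂g⁴ eg².
Orbital CFSE = -0.4Δ₀ = -0.4 × 13900 = -5560 cm⁻¹.
High-spin has no excess pairs, so no pairing correction applies.

-5560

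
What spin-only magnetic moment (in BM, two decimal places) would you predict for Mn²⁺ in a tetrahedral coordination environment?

5.92 BM

Mn is in group 7, so Mn²⁺ is d⁵ (7 − 2 = 5).
With tetrahedral geometry the complex is necessarily high-spin.
Configuration: e² t₂³ → 5 unpaired electrons.
μ(spin-only) = √[5(5+2)] = √35 ≈ 5.92 BM.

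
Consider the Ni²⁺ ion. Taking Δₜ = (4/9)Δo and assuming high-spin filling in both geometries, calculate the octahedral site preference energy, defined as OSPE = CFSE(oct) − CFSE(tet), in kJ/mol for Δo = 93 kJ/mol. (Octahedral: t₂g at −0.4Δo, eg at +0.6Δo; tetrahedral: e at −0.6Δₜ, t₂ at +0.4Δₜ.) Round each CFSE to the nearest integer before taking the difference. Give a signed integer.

-79

Ni sits in group 10; removing 2 electrons leaves Ni²⁺ with 10 − 2 = 8 d electrons.
Octahedral (high-spin): t2g^6 e_g^2, CFSE = 6(−0.4) + 2(+0.6) = -1.2Δo = -1.2 × 93 = -112 kJ/mol.
Tetrahedral e^4 t2^4 gives -0.8Δₜ = -0.8 × (4/9) × 93 = -33 kJ/mol.
OSPE = CFSE(oct) − CFSE(tet) = -112 − (-33) = -79 kJ/mol.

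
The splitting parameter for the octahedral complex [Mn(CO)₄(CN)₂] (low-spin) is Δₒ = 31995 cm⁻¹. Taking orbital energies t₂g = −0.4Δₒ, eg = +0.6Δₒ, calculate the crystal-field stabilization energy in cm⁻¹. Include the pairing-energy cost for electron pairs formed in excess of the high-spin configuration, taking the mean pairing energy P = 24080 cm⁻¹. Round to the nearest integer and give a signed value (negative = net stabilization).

Ligand charges: 4×(+0) from CO and 2×(-1) from CN⁻ sum to -2; with overall charge +0, Mn is +2.
Mn²⁺: group 7, so d-count = 7 − 2 = 5.
Configuration: t₂g⁵ eg⁰.
CFSE(orbital) = 5×(-0.4Δₒ) + 0×(0.6Δₒ) = -2.0Δₒ; with Δₒ = 31995 cm⁻¹ that is -63990 cm⁻¹.
Relative to high-spin t₂g³ eg² (0 paired), the low-spin configuration has 2 additional pairs, contributing +2 × 24080 = +48160 cm⁻¹.
Combining: -63990 + 48160 = -15830 cm⁻¹.

-15830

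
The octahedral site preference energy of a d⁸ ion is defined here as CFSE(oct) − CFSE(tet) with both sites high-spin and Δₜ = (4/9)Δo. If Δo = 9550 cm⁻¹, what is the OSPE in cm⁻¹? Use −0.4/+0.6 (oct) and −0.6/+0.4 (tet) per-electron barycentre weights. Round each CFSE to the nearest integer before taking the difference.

-8064

Octahedral (high-spin): t2g^6 e_g^2, CFSE = 6(−0.4) + 2(+0.6) = -1.2Δo = -1.2 × 9550 = -11460 cm⁻¹.
Tetrahedral: e^4 t2^4, CFSE = 4(−0.6) + 4(+0.4) = -0.8Δₜ = -0.8 × (4/9) × 9550 = -3396 cm⁻¹.
OSPE = CFSE(oct) − CFSE(tet) = -11460 − (-3396) = -8064 cm⁻¹.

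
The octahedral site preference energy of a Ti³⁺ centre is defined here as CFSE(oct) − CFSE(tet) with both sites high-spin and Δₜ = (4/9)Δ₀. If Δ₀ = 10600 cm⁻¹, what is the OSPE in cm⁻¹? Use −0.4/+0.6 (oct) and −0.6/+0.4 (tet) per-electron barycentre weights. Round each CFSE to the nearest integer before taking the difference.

-1413

Ti is in group 4, so Ti³⁺ is d¹ (4 − 3 = 1).
Octahedral high-spin t2g^1 e_g^0: CFSE = -0.4 × 10600 = -4240 cm⁻¹.
Tetrahedral: e^1 t2^0, CFSE = 1(−0.6) + 0(+0.4) = -0.6Δₜ = -0.6 × (4/9) × 10600 = -2827 cm⁻¹.
OSPE = CFSE(oct) − CFSE(tet) = -4240 − (-2827) = -1413 cm⁻¹.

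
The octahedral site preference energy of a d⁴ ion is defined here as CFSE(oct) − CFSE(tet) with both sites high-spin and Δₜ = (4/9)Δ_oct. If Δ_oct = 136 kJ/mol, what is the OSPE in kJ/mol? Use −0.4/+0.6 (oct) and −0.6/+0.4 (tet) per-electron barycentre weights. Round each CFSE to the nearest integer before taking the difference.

Octahedral (high-spin): t2g^3 e_g^1, CFSE = 3(−0.4) + 1(+0.6) = -0.6Δ_oct = -0.6 × 136 = -82 kJ/mol.
In a tetrahedral site the filling is e^2 t2^2: CFSE(tet) = -0.4Δₜ = -0.4 × (4/9)(136) = -24 kJ/mol.
OSPE = CFSE(oct) − CFSE(tet) = -82 − (-24) = -58 kJ/mol.

-58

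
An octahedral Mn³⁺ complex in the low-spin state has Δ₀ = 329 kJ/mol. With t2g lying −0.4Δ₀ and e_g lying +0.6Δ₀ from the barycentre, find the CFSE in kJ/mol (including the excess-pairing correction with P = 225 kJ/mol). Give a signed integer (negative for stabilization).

-301

Mn sits in group 7; removing 3 electrons leaves Mn³⁺ with 7 − 3 = 4 d electrons.
Electron filling gives t2g^4 e_g^0.
Orbital CFSE = 4(-0.4) + 0(0.6) = -1.6Δ₀ = -1.6 × 329 = -526 kJ/mol.
Relative to high-spin t2g^3 e_g^1 (0 paired), the low-spin configuration has 1 additional pair, contributing +1 × 225 = +225 kJ/mol.
Net CFSE = -526 + 225 = -301 kJ/mol.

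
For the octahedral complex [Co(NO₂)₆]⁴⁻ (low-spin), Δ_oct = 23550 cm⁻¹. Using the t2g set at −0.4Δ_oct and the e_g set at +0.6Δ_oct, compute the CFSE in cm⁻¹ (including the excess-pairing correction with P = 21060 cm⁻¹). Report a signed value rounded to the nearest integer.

-21330

Each NO₂⁻ contributes -1; 6 × (-1) = -6. With overall charge -4, Co is in the +2 oxidation state.
Co sits in group 9; removing 2 electrons leaves Co²⁺ with 9 − 2 = 7 d electrons.
The d⁷ electrons fill as t2g^6 e_g^1.
The orbital stabilization is -1.8Δ_oct = -1.8 × 23550 = -42390 cm⁻¹.
Pairing penalty: 3 pairs vs 2 in the high-spin reference → 1 extra × P = 21060 cm⁻¹.
Overall CFSE = -42390 + 21060 = -21330 cm⁻¹.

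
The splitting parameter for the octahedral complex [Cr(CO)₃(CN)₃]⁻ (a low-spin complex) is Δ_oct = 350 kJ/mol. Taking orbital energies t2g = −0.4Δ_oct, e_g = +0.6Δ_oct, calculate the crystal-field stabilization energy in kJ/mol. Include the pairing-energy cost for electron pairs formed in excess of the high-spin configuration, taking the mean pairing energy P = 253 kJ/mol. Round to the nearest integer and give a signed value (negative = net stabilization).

-307

Ligand charges: 3×(+0) from CO and 3×(-1) from CN⁻ sum to -3; with overall charge -1, Cr is +2.
Cr sits in group 6; removing 2 electrons leaves Cr²⁺ with 6 − 2 = 4 d electrons.
The d⁴ electrons fill as t2g^4 e_g^0.
CFSE(orbital) = 4×(-0.4Δ_oct) + 0×(0.6Δ_oct) = -1.6Δ_oct; with Δ_oct = 350 kJ/mol that is -560 kJ/mol.
Relative to high-spin t2g^3 e_g^1 (0 paired), the low-spin configuration has 1 additional pair, contributing +1 × 253 = +253 kJ/mol.
Overall CFSE = -560 + 253 = -307 kJ/mol.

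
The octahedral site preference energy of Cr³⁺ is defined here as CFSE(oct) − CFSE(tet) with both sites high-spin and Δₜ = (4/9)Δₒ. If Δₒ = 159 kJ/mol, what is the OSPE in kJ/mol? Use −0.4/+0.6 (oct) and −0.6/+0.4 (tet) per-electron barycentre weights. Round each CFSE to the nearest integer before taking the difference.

Cr sits in group 6; removing 3 electrons leaves Cr³⁺ with 6 − 3 = 3 d electrons.
Octahedral (high-spin): t₂g³ eg⁰, CFSE = 3(−0.4) + 0(+0.6) = -1.2Δₒ = -1.2 × 159 = -191 kJ/mol.
Tetrahedral: e² t₂¹, CFSE = 2(−0.6) + 1(+0.4) = -0.8Δₜ = -0.8 × (4/9) × 159 = -57 kJ/mol.
OSPE = -191 − (-57) = -134 kJ/mol.

-134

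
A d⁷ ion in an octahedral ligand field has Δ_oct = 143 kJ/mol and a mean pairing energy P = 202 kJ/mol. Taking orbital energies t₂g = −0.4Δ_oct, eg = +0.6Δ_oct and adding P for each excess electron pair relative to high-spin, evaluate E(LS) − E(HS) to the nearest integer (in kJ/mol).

In the high-spin limit (t₂g⁵ eg²) the orbital term is -0.8Δ_oct = -114 kJ/mol, with no excess pairing.
For low-spin the configuration is t₂g⁶ eg¹: orbital energy -1.8 × 143 = -257 kJ/mol, and 1 additional pair relative to high-spin adds 202 kJ/mol, giving -55 kJ/mol.
E(LS) − E(HS) = -55 − (-114) = 59 kJ/mol.

59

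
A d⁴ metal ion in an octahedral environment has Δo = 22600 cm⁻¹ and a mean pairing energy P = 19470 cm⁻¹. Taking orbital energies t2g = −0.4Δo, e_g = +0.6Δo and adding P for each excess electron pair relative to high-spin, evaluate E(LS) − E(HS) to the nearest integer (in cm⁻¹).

In the high-spin limit (t2g^3 e_g^1) the orbital term is -0.6Δo = -13560 cm⁻¹, with no excess pairing.
For low-spin the configuration is t2g^4 e_g^0: orbital energy -1.6 × 22600 = -36160 cm⁻¹, and 1 additional pair relative to high-spin adds 19470 cm⁻¹, giving -16690 cm⁻¹.
E(LS) − E(HS) = -16690 − (-13560) = -3130 cm⁻¹.

-3130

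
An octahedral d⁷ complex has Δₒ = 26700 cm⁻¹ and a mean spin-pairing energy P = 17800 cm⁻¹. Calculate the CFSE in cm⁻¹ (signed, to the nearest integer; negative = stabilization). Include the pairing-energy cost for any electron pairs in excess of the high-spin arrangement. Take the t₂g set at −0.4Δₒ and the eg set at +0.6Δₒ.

-30260

Since Δₒ = 26700 cm⁻¹ > P = 17800 cm⁻¹, the complex adopts the low-spin configuration.
That gives t₂g⁶ eg¹.
Orbital CFSE = -1.8Δₒ = -1.8 × 26700 = -48060 cm⁻¹.
Excess pairs vs high-spin: 3 − 2 = 1; pairing cost = +17800 cm⁻¹.
Net CFSE = -48060 + 17800 = -30260 cm⁻¹.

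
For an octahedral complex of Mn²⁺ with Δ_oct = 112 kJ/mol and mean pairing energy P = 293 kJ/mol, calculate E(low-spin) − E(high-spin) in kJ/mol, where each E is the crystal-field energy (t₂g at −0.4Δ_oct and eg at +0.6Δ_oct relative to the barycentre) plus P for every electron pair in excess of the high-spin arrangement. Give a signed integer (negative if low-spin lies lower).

362

Group 7 minus oxidation state +2 gives a d⁵ configuration for Mn²⁺.
High-spin: t₂g³ eg², CFSE = 0.0Δ_oct = 0 kJ/mol.
Low-spin: t₂g⁵ eg⁰, orbital CFSE = -2.0Δ_oct = -224 kJ/mol; plus 2 excess pairs × P = +586 kJ/mol; total 362 kJ/mol.
Thus E(LS) − E(HS) = 362 kJ/mol.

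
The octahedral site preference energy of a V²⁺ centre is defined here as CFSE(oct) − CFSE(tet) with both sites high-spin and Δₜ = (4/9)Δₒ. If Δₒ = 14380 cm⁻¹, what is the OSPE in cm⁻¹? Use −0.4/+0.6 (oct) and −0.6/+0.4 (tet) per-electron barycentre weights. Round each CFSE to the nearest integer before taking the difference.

-12143

V sits in group 5; removing 2 electrons leaves V²⁺ with 5 − 2 = 3 d electrons.
Octahedral high-spin t₂g³ eg⁰: CFSE = -1.2 × 14380 = -17256 cm⁻¹.
In a tetrahedral site the filling is e² t₂¹: CFSE(tet) = -0.8Δₜ = -0.8 × (4/9)(14380) = -5113 cm⁻¹.
OSPE = -17256 − (-5113) = -12143 cm⁻¹.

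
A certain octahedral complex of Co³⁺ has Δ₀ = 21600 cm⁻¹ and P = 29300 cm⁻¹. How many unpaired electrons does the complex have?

Group 9 minus oxidation state +3 gives a d⁶ configuration for Co³⁺.
Δ₀ < P, so pairing is avoided: the ground state is high-spin.
That gives t₂g⁴ eg².
Unpaired electrons: 4.

4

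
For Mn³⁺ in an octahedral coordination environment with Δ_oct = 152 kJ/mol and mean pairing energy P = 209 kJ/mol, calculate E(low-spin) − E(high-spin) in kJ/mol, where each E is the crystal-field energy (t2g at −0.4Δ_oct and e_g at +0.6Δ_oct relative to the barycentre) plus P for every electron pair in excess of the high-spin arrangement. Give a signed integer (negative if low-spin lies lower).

Mn³⁺: group 7, so d-count = 7 − 3 = 4.
High-spin: t2g^3 e_g^1, CFSE = -0.6Δ_oct = -91 kJ/mol.
For low-spin the configuration is t2g^4 e_g^0: orbital energy -1.6 × 152 = -243 kJ/mol, and 1 additional pair relative to high-spin adds 209 kJ/mol, giving -34 kJ/mol.
The difference is -34 − (-91) = 57 kJ/mol, so high-spin lies lower.

57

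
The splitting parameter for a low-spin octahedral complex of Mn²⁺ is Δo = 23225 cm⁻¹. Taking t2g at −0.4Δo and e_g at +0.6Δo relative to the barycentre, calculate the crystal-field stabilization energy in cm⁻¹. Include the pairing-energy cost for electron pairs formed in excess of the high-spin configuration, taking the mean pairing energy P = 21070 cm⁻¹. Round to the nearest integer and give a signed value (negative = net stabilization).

-4310

Mn²⁺: group 7, so d-count = 7 − 2 = 5.
Configuration: t2g^5 e_g^0.
Orbital CFSE = 5(-0.4) + 0(0.6) = -2.0Δo = -2.0 × 23225 = -46450 cm⁻¹.
High-spin d⁵ would be t2g^3 e_g^2 with 0 pairs; low-spin has 2, so 2 excess pairs cost +2P = +42140 cm⁻¹.
Overall CFSE = -46450 + 42140 = -4310 cm⁻¹.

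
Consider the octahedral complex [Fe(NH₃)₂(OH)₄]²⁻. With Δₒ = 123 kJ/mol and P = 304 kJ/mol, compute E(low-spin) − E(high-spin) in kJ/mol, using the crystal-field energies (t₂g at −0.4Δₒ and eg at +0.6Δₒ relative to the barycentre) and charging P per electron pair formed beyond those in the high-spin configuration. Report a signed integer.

362

Ligand charges: 2×(+0) from NH₃ and 4×(-1) from OH⁻ sum to -4; with overall charge -2, Fe is +2.
Fe sits in group 8; removing 2 electrons leaves Fe²⁺ with 8 − 2 = 6 d electrons.
High-spin d⁶ fills as t₂g⁴ eg² with CFSE 4(−0.4) + 2(+0.6) = -0.4Δₒ = -49 kJ/mol.
Low-spin: t₂g⁶ eg⁰, orbital CFSE = -2.4Δₒ = -295 kJ/mol; plus 2 excess pairs × P = +608 kJ/mol; total 313 kJ/mol.
The difference is 313 − (-49) = 362 kJ/mol, so high-spin lies lower.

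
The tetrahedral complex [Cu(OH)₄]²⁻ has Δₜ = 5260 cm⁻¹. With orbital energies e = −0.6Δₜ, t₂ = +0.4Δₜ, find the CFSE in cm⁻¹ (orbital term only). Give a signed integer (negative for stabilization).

-2104

Each OH⁻ contributes -1; 4 × (-1) = -4. With overall charge -2, Cu is in the +2 oxidation state.
Cu is in group 11, so Cu²⁺ is d⁹ (11 − 2 = 9).
Tetrahedral splitting is small, so the complex is high-spin.
Electron filling gives e⁴ t₂⁵.
The orbital stabilization is -0.4Δₜ = -0.4 × 5260 = -2104 cm⁻¹.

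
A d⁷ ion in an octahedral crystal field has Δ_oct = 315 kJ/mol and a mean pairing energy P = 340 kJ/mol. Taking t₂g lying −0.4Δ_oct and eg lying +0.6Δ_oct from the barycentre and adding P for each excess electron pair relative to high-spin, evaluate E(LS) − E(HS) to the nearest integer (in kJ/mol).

25

In the high-spin limit (t₂g⁵ eg²) the orbital term is -0.8Δ_oct = -252 kJ/mol, with no excess pairing.
Low-spin t₂g⁶ eg¹ gives -1.8Δ_oct = -567 kJ/mol, but forming 1 extra pair costs 1P = 340 kJ/mol, so E(LS) = -567 + 340 = -227 kJ/mol.
The difference is -227 − (-252) = 25 kJ/mol, so high-spin lies lower.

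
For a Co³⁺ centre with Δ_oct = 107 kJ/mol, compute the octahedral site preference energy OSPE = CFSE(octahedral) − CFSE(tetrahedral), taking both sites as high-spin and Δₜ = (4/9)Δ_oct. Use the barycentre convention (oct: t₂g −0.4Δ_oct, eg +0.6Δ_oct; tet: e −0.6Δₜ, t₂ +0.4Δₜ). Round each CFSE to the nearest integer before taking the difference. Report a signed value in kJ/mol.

-14

Group 9 minus oxidation state +3 gives a d⁶ configuration for Co³⁺.
Octahedral high-spin t2g^4 e_g^2: CFSE = -0.4 × 107 = -43 kJ/mol.
Tetrahedral: e^3 t2^3, CFSE = 3(−0.6) + 3(+0.4) = -0.6Δₜ = -0.6 × (4/9) × 107 = -29 kJ/mol.
OSPE = CFSE(oct) − CFSE(tet) = -43 − (-29) = -14 kJ/mol.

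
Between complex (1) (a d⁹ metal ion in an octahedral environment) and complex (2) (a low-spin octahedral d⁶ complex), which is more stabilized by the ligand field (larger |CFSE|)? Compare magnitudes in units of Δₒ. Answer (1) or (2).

(1): For octahedral d⁹ the high- and low-spin configurations coincide; t₂g⁶ eg³, CFSE = -0.6Δₒ.
(2): t₂g⁶ eg⁰, CFSE = -2.4Δₒ.
So (2) has the larger |CFSE|.

(2)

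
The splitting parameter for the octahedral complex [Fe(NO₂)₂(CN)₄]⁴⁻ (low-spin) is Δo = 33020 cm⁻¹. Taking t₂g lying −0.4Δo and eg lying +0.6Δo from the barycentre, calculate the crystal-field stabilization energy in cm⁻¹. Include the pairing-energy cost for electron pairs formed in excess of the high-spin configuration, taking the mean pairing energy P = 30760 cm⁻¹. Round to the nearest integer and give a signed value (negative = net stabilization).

Ligand charges: 2×(-1) from NO₂⁻ and 4×(-1) from CN⁻ sum to -6; with overall charge -4, Fe is +2.
Group 8 minus oxidation state +2 gives a d⁶ configuration for Fe²⁺.
Electron filling gives t₂g⁶ eg⁰.
CFSE(orbital) = 6×(-0.4Δo) + 0×(0.6Δo) = -2.4Δo; with Δo = 33020 cm⁻¹ that is -79248 cm⁻¹.
Relative to high-spin t₂g⁴ eg² (1 paired), the low-spin configuration has 2 additional pairs, contributing +2 × 30760 = +61520 cm⁻¹.
Combining: -79248 + 61520 = -17728 cm⁻¹.

-17728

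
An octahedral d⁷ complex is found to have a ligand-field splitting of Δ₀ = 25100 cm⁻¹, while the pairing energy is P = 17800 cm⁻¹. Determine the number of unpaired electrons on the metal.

Here Δ₀ > P (25100 > 17800), so the low-spin state is favoured.
Configuration: t₂g⁶ eg¹.
Unpaired electrons: 1.

1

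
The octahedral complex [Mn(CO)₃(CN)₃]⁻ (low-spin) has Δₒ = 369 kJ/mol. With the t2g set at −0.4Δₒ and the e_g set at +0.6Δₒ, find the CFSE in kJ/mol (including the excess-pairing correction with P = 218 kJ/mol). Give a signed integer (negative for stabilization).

-302

Ligand charges: 3×(+0) from CO and 3×(-1) from CN⁻ sum to -3; with overall charge -1, Mn is +2.
Mn sits in group 7; removing 2 electrons leaves Mn²⁺ with 7 − 2 = 5 d electrons.
Configuration: t2g^5 e_g^0.
Orbital CFSE = 5(-0.4) + 0(0.6) = -2.0Δₒ = -2.0 × 369 = -738 kJ/mol.
Relative to high-spin t2g^3 e_g^2 (0 paired), the low-spin configuration has 2 additional pairs, contributing +2 × 218 = +436 kJ/mol.
Overall CFSE = -738 + 436 = -302 kJ/mol.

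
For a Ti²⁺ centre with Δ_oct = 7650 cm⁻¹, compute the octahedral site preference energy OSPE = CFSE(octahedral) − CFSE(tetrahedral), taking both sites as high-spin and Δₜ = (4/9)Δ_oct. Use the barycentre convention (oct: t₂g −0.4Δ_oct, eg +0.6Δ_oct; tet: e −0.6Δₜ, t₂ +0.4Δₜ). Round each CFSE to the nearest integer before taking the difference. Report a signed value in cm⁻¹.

Ti²⁺: group 4, so d-count = 4 − 2 = 2.
Octahedral high-spin t2g^2 e_g^0: CFSE = -0.8 × 7650 = -6120 cm⁻¹.
Tetrahedral: e^2 t2^0, CFSE = 2(−0.6) + 0(+0.4) = -1.2Δₜ = -1.2 × (4/9) × 7650 = -4080 cm⁻¹.
OSPE = -6120 − (-4080) = -2040 cm⁻¹.

-2040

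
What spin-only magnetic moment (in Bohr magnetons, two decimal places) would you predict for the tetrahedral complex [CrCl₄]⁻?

Each Cl⁻ contributes -1; 4 × (-1) = -4. With overall charge -1, Cr is in the +3 oxidation state.
Cr is in group 6, so Cr³⁺ is d³ (6 − 3 = 3).
Tetrahedral fields are weak (Δₜ ≈ 4/9 Δₒ), so electrons fill high-spin.
Configuration: e² t₂¹ → 3 unpaired electrons.
μ(spin-only) = √[3(3+2)] = √15 ≈ 3.87 Bohr magnetons.

3.87 Bohr magnetons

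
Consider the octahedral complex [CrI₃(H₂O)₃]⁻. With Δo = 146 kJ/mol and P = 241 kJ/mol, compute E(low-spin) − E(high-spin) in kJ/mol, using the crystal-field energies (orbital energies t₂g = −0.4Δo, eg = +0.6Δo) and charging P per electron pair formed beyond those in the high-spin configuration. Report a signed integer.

95

Ligand charges: 3×(-1) from I⁻ and 3×(+0) from H₂O sum to -3; with overall charge -1, Cr is +2.
Group 6 minus oxidation state +2 gives a d⁴ configuration for Cr²⁺.
High-spin: t₂g³ eg¹, CFSE = -0.6Δo = -88 kJ/mol.
Low-spin: t₂g⁴ eg⁰, orbital CFSE = -1.6Δo = -234 kJ/mol; plus 1 excess pair × P = +241 kJ/mol; total 7 kJ/mol.
The difference is 7 − (-88) = 95 kJ/mol, so high-spin lies lower.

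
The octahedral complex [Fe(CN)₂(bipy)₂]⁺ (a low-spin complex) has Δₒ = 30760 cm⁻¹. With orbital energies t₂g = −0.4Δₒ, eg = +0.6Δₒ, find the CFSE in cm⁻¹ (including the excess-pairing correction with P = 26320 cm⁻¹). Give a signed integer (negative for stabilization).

-8880

Ligand charges: 2×(-1) from CN⁻ and 2×(+0) from bipy sum to -2; with overall charge +1, Fe is +3.
Fe sits in group 8; removing 3 electrons leaves Fe³⁺ with 8 − 3 = 5 d electrons.
Configuration: t₂g⁵ eg⁰.
Orbital CFSE = 5(-0.4) + 0(0.6) = -2.0Δₒ = -2.0 × 30760 = -61520 cm⁻¹.
Pairing penalty: 2 pairs vs 0 in the high-spin reference → 2 extra × P = 52640 cm⁻¹.
Net CFSE = -61520 + 52640 = -8880 cm⁻¹.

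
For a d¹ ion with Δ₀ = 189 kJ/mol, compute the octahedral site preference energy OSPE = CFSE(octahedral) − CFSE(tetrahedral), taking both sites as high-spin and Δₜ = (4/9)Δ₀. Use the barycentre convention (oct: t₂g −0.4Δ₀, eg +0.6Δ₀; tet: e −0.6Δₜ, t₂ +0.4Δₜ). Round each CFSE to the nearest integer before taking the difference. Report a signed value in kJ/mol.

In an octahedral site d¹ (HS) is t2g^1 e_g^0, giving CFSE(oct) = -0.4Δ₀ = -76 kJ/mol.
Tetrahedral e^1 t2^0 gives -0.6Δₜ = -0.6 × (4/9) × 189 = -50 kJ/mol.
OSPE = CFSE(oct) − CFSE(tet) = -76 − (-50) = -26 kJ/mol.

-26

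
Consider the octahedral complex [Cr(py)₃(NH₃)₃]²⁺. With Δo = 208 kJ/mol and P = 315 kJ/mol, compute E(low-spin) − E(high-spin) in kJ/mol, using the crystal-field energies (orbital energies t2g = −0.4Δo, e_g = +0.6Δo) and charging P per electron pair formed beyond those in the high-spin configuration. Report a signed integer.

107

Ligand charges: 3×(+0) from py and 3×(+0) from NH₃ sum to +0; with overall charge +2, Cr is +2.
Cr sits in group 6; removing 2 electrons leaves Cr²⁺ with 6 − 2 = 4 d electrons.
High-spin d⁴ fills as t2g^3 e_g^1 with CFSE 3(−0.4) + 1(+0.6) = -0.6Δo = -125 kJ/mol.
Low-spin: t2g^4 e_g^0, orbital CFSE = -1.6Δo = -333 kJ/mol; plus 1 excess pair × P = +315 kJ/mol; total -18 kJ/mol.
The difference is -18 − (-125) = 107 kJ/mol, so high-spin lies lower.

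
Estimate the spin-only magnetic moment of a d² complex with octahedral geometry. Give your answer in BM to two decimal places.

2.83 BM

For octahedral d² the high- and low-spin configurations coincide.
Configuration: t2g^2 e_g^0 → 2 unpaired electrons.
μ(spin-only) = √[2(2+2)] = √8 ≈ 2.83 BM.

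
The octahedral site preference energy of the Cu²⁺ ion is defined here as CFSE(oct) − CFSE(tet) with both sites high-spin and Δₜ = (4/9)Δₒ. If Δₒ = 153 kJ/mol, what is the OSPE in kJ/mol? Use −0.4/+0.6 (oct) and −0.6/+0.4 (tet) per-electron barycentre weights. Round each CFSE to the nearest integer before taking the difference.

Cu is in group 11, so Cu²⁺ is d⁹ (11 − 2 = 9).
Octahedral high-spin t2g^6 e_g^3: CFSE = -0.6 × 153 = -92 kJ/mol.
Tetrahedral e^4 t2^5 gives -0.4Δₜ = -0.4 × (4/9) × 153 = -27 kJ/mol.
OSPE = -92 − (-27) = -65 kJ/mol.

-65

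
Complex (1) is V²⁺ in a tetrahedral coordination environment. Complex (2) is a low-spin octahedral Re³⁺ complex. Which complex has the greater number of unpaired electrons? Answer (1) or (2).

(1)

(1): V is in group 5, so V²⁺ is d³ (5 − 2 = 3); Tetrahedral splitting is small, so the complex is high-spin; e² t₂¹ → 3 unpaired.
(2): Re is in group 7, so Re³⁺ is d⁴ (7 − 3 = 4); t2g^4 e_g^0 → 2 unpaired.
So (1) has more unpaired electrons.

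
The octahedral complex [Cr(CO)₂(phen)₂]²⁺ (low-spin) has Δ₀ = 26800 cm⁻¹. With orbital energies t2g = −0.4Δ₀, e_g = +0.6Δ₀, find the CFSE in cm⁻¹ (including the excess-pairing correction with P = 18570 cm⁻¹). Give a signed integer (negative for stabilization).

Ligand charges: 2×(+0) from CO and 2×(+0) from phen sum to +0; with overall charge +2, Cr is +2.
Cr²⁺: group 6, so d-count = 6 − 2 = 4.
Configuration: t2g^4 e_g^0.
Orbital CFSE = 4(-0.4) + 0(0.6) = -1.6Δ₀ = -1.6 × 26800 = -42880 cm⁻¹.
Pairing penalty: 1 pair vs 0 in the high-spin reference → 1 extra × P = 18570 cm⁻¹.
Overall CFSE = -42880 + 18570 = -24310 cm⁻¹.

-24310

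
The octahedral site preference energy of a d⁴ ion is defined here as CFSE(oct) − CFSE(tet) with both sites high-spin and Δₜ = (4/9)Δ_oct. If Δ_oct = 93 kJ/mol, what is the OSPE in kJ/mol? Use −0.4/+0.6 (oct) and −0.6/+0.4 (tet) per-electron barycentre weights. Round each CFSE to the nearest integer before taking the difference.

-39

In an octahedral site d⁴ (HS) is t₂g³ eg¹, giving CFSE(oct) = -0.6Δ_oct = -56 kJ/mol.
In a tetrahedral site the filling is e² t₂²: CFSE(tet) = -0.4Δₜ = -0.4 × (4/9)(93) = -17 kJ/mol.
OSPE = -56 − (-17) = -39 kJ/mol.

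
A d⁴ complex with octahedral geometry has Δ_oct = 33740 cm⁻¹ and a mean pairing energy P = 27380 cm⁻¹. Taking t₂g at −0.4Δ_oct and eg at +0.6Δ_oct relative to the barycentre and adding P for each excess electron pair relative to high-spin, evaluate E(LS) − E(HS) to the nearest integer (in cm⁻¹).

High-spin: t₂g³ eg¹, CFSE = -0.6Δ_oct = -20244 cm⁻¹.
Low-spin t₂g⁴ eg⁰ gives -1.6Δ_oct = -53984 cm⁻¹, but forming 1 extra pair costs 1P = 27380 cm⁻¹, so E(LS) = -53984 + 27380 = -26604 cm⁻¹.
E(LS) − E(HS) = -26604 − (-20244) = -6360 cm⁻¹.

-6360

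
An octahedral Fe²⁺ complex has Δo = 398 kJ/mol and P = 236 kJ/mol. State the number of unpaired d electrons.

0

Fe²⁺: group 8, so d-count = 8 − 2 = 6.
Δo > P, so pairing is preferred: the ground state is low-spin.
Configuration: t₂g⁶ eg⁰.
Unpaired electrons: 0.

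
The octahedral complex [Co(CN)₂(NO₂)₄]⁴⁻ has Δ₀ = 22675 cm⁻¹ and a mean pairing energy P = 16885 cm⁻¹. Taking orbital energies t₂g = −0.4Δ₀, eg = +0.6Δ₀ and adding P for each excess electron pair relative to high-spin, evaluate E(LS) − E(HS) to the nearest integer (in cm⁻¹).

-5790

Ligand charges: 2×(-1) from CN⁻ and 4×(-1) from NO₂⁻ sum to -6; with overall charge -4, Co is +2.
Group 9 minus oxidation state +2 gives a d⁷ configuration for Co²⁺.
In the high-spin limit (t₂g⁵ eg²) the orbital term is -0.8Δ₀ = -18140 cm⁻¹, with no excess pairing.
Low-spin t₂g⁶ eg¹ gives -1.8Δ₀ = -40815 cm⁻¹, but forming 1 extra pair costs 1P = 16885 cm⁻¹, so E(LS) = -40815 + 16885 = -23930 cm⁻¹.
E(LS) − E(HS) = -23930 − (-18140) = -5790 cm⁻¹.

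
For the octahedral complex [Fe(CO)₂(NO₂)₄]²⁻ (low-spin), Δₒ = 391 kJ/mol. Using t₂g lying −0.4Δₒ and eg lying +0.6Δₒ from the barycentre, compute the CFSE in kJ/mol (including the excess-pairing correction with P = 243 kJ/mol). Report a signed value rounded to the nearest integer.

-452

Ligand charges: 2×(+0) from CO and 4×(-1) from NO₂⁻ sum to -4; with overall charge -2, Fe is +2.
Fe²⁺: group 8, so d-count = 8 − 2 = 6.
Configuration: t₂g⁶ eg⁰.
The orbital stabilization is -2.4Δₒ = -2.4 × 391 = -938 kJ/mol.
Relative to high-spin t₂g⁴ eg² (1 paired), the low-spin configuration has 2 additional pairs, contributing +2 × 243 = +486 kJ/mol.
Overall CFSE = -938 + 486 = -452 kJ/mol.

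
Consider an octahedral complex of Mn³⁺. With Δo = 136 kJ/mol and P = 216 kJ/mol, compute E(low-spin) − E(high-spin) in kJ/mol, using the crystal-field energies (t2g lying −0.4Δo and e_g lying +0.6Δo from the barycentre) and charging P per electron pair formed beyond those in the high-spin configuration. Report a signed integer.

Mn sits in group 7; removing 3 electrons leaves Mn³⁺ with 7 − 3 = 4 d electrons.
In the high-spin limit (t2g^3 e_g^1) the orbital term is -0.6Δo = -82 kJ/mol, with no excess pairing.
Low-spin: t2g^4 e_g^0, orbital CFSE = -1.6Δo = -218 kJ/mol; plus 1 excess pair × P = +216 kJ/mol; total -2 kJ/mol.
E(LS) − E(HS) = -2 − (-82) = 80 kJ/mol.

80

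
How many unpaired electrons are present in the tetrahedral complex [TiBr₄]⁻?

Each Br⁻ contributes -1; 4 × (-1) = -4. With overall charge -1, Ti is in the +3 oxidation state.
Group 4 minus oxidation state +3 gives a d¹ configuration for Ti³⁺.
Tetrahedral fields are weak (Δₜ ≈ 4/9 Δₒ), so electrons fill high-spin.
Configuration: e¹ t₂⁰, giving 1 unpaired electron.

1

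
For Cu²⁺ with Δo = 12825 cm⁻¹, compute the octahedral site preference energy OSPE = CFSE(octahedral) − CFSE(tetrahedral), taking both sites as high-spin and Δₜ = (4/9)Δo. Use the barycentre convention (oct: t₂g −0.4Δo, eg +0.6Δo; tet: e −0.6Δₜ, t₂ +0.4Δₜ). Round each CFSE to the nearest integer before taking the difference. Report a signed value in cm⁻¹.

Cu²⁺: group 11, so d-count = 11 − 2 = 9.
In an octahedral site d⁹ (HS) is t₂g⁶ eg³, giving CFSE(oct) = -0.6Δo = -7695 cm⁻¹.
Tetrahedral e⁴ t₂⁵ gives -0.4Δₜ = -0.4 × (4/9) × 12825 = -2280 cm⁻¹.
Subtracting, OSPE = -7695 − (-2280) = -5415 cm⁻¹.

-5415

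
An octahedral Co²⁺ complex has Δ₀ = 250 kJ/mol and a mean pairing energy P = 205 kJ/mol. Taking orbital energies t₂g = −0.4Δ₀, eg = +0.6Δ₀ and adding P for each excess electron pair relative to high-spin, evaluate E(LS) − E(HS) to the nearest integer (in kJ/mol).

Co sits in group 9; removing 2 electrons leaves Co²⁺ with 9 − 2 = 7 d electrons.
High-spin: t₂g⁵ eg², CFSE = -0.8Δ₀ = -200 kJ/mol.
Low-spin t₂g⁶ eg¹ gives -1.8Δ₀ = -450 kJ/mol, but forming 1 extra pair costs 1P = 205 kJ/mol, so E(LS) = -450 + 205 = -245 kJ/mol.
E(LS) − E(HS) = -245 − (-200) = -45 kJ/mol.

-45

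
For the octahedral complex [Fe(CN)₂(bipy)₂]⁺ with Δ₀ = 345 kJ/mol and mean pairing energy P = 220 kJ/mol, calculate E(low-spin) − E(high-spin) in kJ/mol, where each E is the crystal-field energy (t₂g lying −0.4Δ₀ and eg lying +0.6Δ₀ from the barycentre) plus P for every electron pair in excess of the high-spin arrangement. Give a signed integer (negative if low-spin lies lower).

Ligand charges: 2×(-1) from CN⁻ and 2×(+0) from bipy sum to -2; with overall charge +1, Fe is +3.
Fe is in group 8, so Fe³⁺ is d⁵ (8 − 3 = 5).
In the high-spin limit (t₂g³ eg²) the orbital term is 0.0Δ₀ = 0 kJ/mol, with no excess pairing.
Low-spin t₂g⁵ eg⁰ gives -2.0Δ₀ = -690 kJ/mol, but forming 2 extra pairs costs 2P = 440 kJ/mol, so E(LS) = -690 + 440 = -250 kJ/mol.
The difference is -250 − (0) = -250 kJ/mol, so low-spin lies lower.

-250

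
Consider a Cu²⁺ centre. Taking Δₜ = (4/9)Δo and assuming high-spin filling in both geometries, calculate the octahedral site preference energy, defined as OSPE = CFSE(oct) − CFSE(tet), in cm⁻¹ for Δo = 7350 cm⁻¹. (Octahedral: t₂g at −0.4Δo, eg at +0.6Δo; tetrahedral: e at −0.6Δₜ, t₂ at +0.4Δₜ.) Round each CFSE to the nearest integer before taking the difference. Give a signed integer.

Cu²⁺: group 11, so d-count = 11 − 2 = 9.
In an octahedral site d⁹ (HS) is t2g^6 e_g^3, giving CFSE(oct) = -0.6Δo = -4410 cm⁻¹.
Tetrahedral e^4 t2^5 gives -0.4Δₜ = -0.4 × (4/9) × 7350 = -1307 cm⁻¹.
Subtracting, OSPE = -4410 − (-1307) = -3103 cm⁻¹.

-3103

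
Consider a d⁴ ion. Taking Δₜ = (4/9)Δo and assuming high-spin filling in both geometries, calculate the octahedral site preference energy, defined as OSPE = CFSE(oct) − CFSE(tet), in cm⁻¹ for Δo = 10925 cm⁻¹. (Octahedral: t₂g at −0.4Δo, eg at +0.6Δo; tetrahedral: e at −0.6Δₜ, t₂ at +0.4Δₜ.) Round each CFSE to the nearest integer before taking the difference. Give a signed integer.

Octahedral (high-spin): t2g^3 e_g^1, CFSE = 3(−0.4) + 1(+0.6) = -0.6Δo = -0.6 × 10925 = -6555 cm⁻¹.
In a tetrahedral site the filling is e^2 t2^2: CFSE(tet) = -0.4Δₜ = -0.4 × (4/9)(10925) = -1942 cm⁻¹.
Subtracting, OSPE = -6555 − (-1942) = -4613 cm⁻¹.

-4613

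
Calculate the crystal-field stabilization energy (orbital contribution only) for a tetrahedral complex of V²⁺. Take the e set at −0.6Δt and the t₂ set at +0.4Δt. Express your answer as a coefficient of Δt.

Group 5 minus oxidation state +2 gives a d³ configuration for V²⁺.
Tetrahedral splitting is small, so the complex is high-spin.
Configuration: e² t₂¹.
CFSE = 2(-0.6Δt) + 1(0.4Δt) = -1.2Δt + 0.4Δt = -0.8Δt.

-0.8 Δt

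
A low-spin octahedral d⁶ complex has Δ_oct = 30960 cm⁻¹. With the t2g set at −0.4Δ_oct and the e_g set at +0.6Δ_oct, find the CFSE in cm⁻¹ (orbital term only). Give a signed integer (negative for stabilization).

Configuration: t2g^6 e_g^0.
CFSE(orbital) = 6×(-0.4Δ_oct) + 0×(0.6Δ_oct) = -2.4Δ_oct; with Δ_oct = 30960 cm⁻¹ that is -74304 cm⁻¹.

-74304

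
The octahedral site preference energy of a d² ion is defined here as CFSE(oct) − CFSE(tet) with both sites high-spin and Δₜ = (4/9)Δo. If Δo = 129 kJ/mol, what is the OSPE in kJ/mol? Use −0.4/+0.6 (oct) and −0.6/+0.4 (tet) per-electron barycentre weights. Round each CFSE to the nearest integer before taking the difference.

Octahedral (high-spin): t₂g² eg⁰, CFSE = 2(−0.4) + 0(+0.6) = -0.8Δo = -0.8 × 129 = -103 kJ/mol.
Tetrahedral e² t₂⁰ gives -1.2Δₜ = -1.2 × (4/9) × 129 = -69 kJ/mol.
OSPE = CFSE(oct) − CFSE(tet) = -103 − (-69) = -34 kJ/mol.

-34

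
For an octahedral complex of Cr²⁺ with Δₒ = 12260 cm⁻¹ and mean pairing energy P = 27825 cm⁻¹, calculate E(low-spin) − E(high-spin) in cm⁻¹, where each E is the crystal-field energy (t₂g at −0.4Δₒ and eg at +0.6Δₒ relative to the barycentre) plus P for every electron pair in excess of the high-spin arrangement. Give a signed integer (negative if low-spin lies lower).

15565

Cr is in group 6, so Cr²⁺ is d⁴ (6 − 2 = 4).
High-spin: t₂g³ eg¹, CFSE = -0.6Δₒ = -7356 cm⁻¹.
Low-spin t₂g⁴ eg⁰ gives -1.6Δₒ = -19616 cm⁻¹, but forming 1 extra pair costs 1P = 27825 cm⁻¹, so E(LS) = -19616 + 27825 = 8209 cm⁻¹.
The difference is 8209 − (-7356) = 15565 cm⁻¹, so high-spin lies lower.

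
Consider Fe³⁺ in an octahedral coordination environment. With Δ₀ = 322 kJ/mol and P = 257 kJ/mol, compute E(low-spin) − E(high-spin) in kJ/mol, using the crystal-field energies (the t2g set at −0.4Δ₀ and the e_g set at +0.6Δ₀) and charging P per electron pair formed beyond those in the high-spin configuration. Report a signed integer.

Fe³⁺: group 8, so d-count = 8 − 3 = 5.
In the high-spin limit (t2g^3 e_g^2) the orbital term is 0.0Δ₀ = 0 kJ/mol, with no excess pairing.
For low-spin the configuration is t2g^5 e_g^0: orbital energy -2.0 × 322 = -644 kJ/mol, and 2 additional pairs relative to high-spin add 514 kJ/mol, giving -130 kJ/mol.
Thus E(LS) − E(HS) = -130 kJ/mol.

-130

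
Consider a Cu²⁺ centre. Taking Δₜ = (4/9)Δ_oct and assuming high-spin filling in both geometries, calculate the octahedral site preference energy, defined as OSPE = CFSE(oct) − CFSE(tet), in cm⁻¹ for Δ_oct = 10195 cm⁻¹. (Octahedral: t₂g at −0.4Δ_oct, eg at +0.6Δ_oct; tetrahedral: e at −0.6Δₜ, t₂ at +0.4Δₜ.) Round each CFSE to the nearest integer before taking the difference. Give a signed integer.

-4305

Cu sits in group 11; removing 2 electrons leaves Cu²⁺ with 11 − 2 = 9 d electrons.
Octahedral high-spin t₂g⁶ eg³: CFSE = -0.6 × 10195 = -6117 cm⁻¹.
Tetrahedral: e⁴ t₂⁵, CFSE = 4(−0.6) + 5(+0.4) = -0.4Δₜ = -0.4 × (4/9) × 10195 = -1812 cm⁻¹.
Subtracting, OSPE = -6117 − (-1812) = -4305 cm⁻¹.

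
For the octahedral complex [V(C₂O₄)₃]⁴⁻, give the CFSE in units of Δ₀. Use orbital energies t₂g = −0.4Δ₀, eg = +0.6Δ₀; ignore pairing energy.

-1.2 Δ₀

Each C₂O₄²⁻ contributes -2; 3 × (-2) = -6. With overall charge -4, V is in the +2 oxidation state.
V²⁺: group 5, so d-count = 5 − 2 = 3.
Configuration: t₂g³ eg⁰.
CFSE = 3(-0.4Δ₀) + 0(0.6Δ₀) = -1.2Δ₀ + 0.0Δ₀ = -1.2Δ₀.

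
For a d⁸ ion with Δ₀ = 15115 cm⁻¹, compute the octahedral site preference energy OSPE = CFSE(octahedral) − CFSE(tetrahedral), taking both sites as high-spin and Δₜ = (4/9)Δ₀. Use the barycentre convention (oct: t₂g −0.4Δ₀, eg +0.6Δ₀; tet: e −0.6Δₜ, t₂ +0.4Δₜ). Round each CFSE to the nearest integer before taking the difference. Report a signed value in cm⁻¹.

-12764

Octahedral high-spin t2g^6 e_g^2: CFSE = -1.2 × 15115 = -18138 cm⁻¹.
In a tetrahedral site the filling is e^4 t2^4: CFSE(tet) = -0.8Δₜ = -0.8 × (4/9)(15115) = -5374 cm⁻¹.
OSPE = CFSE(oct) − CFSE(tet) = -18138 − (-5374) = -12764 cm⁻¹.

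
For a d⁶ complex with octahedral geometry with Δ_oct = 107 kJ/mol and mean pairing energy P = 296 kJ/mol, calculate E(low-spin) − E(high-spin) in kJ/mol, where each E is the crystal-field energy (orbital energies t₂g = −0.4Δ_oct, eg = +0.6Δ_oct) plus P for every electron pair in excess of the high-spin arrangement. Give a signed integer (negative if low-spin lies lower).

High-spin d⁶ fills as t₂g⁴ eg² with CFSE 4(−0.4) + 2(+0.6) = -0.4Δ_oct = -43 kJ/mol.
Low-spin t₂g⁶ eg⁰ gives -2.4Δ_oct = -257 kJ/mol, but forming 2 extra pairs costs 2P = 592 kJ/mol, so E(LS) = -257 + 592 = 335 kJ/mol.
Thus E(LS) − E(HS) = 378 kJ/mol.

378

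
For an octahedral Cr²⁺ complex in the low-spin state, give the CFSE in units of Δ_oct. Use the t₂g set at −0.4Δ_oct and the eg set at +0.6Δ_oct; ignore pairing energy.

Cr is in group 6, so Cr²⁺ is d⁴ (6 − 2 = 4).
Configuration: t₂g⁴ eg⁰.
CFSE = 4(-0.4Δ_oct) + 0(0.6Δ_oct) = -1.6Δ_oct + 0.0Δ_oct = -1.6Δ_oct.

-1.6 Δ_oct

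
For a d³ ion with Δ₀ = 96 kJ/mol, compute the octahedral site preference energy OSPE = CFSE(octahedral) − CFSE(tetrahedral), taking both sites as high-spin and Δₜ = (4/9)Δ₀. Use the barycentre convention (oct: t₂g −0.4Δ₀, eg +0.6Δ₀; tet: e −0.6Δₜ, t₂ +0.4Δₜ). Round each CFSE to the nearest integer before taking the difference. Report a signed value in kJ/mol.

-81

Octahedral (high-spin): t₂g³ eg⁰, CFSE = 3(−0.4) + 0(+0.6) = -1.2Δ₀ = -1.2 × 96 = -115 kJ/mol.
Tetrahedral: e² t₂¹, CFSE = 2(−0.6) + 1(+0.4) = -0.8Δₜ = -0.8 × (4/9) × 96 = -34 kJ/mol.
OSPE = CFSE(oct) − CFSE(tet) = -115 − (-34) = -81 kJ/mol.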